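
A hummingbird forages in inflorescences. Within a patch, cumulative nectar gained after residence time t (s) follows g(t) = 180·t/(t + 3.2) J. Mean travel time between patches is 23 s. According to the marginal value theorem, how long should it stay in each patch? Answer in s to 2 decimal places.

8.58 s

Maximise g(t)/(T+t): set derivative to zero → g'(t)(T+t) = g(t).
g'(t) = 180·3.2/(t + 3.2)². Setting 180·3.2/(t+3.2)² = 180t/[(t+3.2)(23+t)] gives 3.2(23+t) = t(t+3.2), so t² = 3.2×23 = 73.6.
t* = √73.6 = 8.579 s.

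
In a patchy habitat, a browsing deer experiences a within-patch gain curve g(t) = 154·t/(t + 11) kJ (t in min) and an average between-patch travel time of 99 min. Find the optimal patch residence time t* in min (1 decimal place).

By the marginal value theorem, leave when the instantaneous gain rate g'(t) equals the habitat-wide average g(t)/(T + t).
g'(t) = 154·11/(t + 11)². Setting 154·11/(t+11)² = 154t/[(t+11)(99+t)] gives 11(99+t) = t(t+11), so t² = 11×99 = 1089.
t* = √1089 = 33 min.

33.0 min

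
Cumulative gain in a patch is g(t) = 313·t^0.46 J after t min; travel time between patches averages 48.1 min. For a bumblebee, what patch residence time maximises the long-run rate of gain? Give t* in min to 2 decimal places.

Optimal t* satisfies g'(t*) = g(t*)/(T + t*).
g'(t) = 0.46·313·t^-0.54. Setting 0.46·313·t^-0.54 = 313·t^0.46/(48.1+t) gives 0.46(48.1+t) = t, so 0.54·t = 0.46×48.1.
t* = 0.46×48.1/0.54 = 40.97 min.

40.97 min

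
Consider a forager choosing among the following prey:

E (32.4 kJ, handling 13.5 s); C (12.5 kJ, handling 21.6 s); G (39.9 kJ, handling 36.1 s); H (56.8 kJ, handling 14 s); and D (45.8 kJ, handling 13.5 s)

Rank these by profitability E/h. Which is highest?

Profitability E/h (kJ/s): E = 32.4/13.5 = 2.4, C = 12.5/21.6 = 0.579, G = 39.9/36.1 = 1.11, H = 56.8/14 = 4.06, D = 45.8/13.5 = 3.39.
Ranked: H > D > E > G > C.

H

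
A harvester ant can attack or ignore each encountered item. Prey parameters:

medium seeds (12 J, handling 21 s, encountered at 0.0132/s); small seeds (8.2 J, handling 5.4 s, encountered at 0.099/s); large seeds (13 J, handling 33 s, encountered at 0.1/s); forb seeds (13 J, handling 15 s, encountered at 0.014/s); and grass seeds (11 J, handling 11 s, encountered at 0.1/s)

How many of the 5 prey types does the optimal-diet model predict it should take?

E/h in descending order: small seeds 1.52, grass seeds 1, forb seeds 0.867, medium seeds 0.571, large seeds 0.394 J/s. The optimal diet is the largest prefix of this list for which every included type satisfies E_i/h_i > R on the types above it.
Rate on top 1: 0.529. grass seeds: 1 > 0.529 → include.
Rate on top 2: 0.7257. forb seeds: 0.867 > 0.7257 → include.
Rate on top 3: 0.7361. medium seeds: 0.571 < 0.7361 → exclude; stop.
Optimal diet: small seeds, grass seeds, forb seeds — 3 of 5 types.

3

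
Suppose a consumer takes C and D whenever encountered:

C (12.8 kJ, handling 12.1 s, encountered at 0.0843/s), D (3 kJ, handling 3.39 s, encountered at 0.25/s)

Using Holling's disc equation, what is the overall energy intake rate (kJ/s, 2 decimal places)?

R = Σλ_iE_i / (1 + Σλ_ih_i)
Numerator: 0.0843×12.8 + 0.25×3 = 1.829
Denominator: 1 + 0.0843×12.1 + 0.25×3.39 = 2.868
R = 1.829/2.868 = 0.6378 kJ/s

0.64 kJ/s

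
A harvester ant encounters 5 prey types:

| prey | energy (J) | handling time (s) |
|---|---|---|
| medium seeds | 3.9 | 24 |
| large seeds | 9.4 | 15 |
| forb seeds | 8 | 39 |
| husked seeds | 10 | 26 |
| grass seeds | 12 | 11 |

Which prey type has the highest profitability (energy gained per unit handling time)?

In descending order of E/h:
grass seeds: 12/11 = 1.09 J/s
large seeds: 9.4/15 = 0.627 J/s
husked seeds: 10/26 = 0.385 J/s
forb seeds: 8/39 = 0.205 J/s
medium seeds: 3.9/24 = 0.163 J/s

grass seeds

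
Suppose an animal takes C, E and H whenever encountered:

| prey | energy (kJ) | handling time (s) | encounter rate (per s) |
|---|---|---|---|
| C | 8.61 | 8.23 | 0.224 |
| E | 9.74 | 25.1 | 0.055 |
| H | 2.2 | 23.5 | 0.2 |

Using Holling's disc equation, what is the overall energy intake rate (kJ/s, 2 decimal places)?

Energy encountered per unit search time: 0.224×8.61 + 0.055×9.74 + 0.2×2.2 = 2.904 kJ/s.
Handling time per unit search time: 0.224×8.23 + 0.055×25.1 + 0.2×23.5 = 7.924.
Rate = 2.904/(1 + 7.924) = 0.3255 kJ/s.

0.33 kJ/s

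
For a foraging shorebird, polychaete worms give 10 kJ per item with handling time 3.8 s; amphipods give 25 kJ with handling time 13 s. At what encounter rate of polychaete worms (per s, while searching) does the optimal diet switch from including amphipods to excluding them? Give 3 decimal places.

0.714 per s

At the threshold, the rate on polychaete worms alone equals the profitability of amphipods: λ·10/(1 + λ·3.8) = 25/13 = 1.923.
Rearranging, λ(10 − 1.923×3.8) = 1.923, so λ = 1.923/2.692 = 0.7143 per s.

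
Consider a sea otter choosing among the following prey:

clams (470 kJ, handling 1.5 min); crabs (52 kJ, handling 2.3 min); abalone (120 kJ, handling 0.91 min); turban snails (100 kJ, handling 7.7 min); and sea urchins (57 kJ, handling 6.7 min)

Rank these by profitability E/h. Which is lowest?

sea urchins

In descending order of E/h:
clams: 470/1.5 = 313 kJ/min
abalone: 120/0.91 = 132 kJ/min
crabs: 52/2.3 = 22.6 kJ/min
turban snails: 100/7.7 = 13 kJ/min
sea urchins: 57/6.7 = 8.51 kJ/min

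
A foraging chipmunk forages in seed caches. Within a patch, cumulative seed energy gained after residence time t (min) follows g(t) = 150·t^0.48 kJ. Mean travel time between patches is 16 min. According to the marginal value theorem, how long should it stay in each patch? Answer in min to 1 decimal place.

Optimal t* satisfies g'(t*) = g(t*)/(T + t*).
g'(t) = 0.48·150·t^-0.52. Setting 0.48·150·t^-0.52 = 150·t^0.48/(16+t) gives 0.48(16+t) = t, so 0.52·t = 0.48×16.
t* = 0.48×16/0.52 = 14.77 min.

14.8 min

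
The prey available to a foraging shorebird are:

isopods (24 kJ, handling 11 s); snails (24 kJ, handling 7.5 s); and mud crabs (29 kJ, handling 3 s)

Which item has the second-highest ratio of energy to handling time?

snails

In descending order of E/h:
mud crabs: 29/3 = 9.67 kJ/s
snails: 24/7.5 = 3.2 kJ/s
isopods: 24/11 = 2.18 kJ/s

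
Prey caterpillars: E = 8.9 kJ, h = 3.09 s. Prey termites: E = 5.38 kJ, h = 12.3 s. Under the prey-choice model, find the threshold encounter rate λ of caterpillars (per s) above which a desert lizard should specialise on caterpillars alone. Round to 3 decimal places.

0.058 per s

The zero-one rule: include termites iff E₂/h₂ > λE₁/(1+λh₁). Equality gives the switch point.
λE₁h₂ = E₂ + λE₂h₁ ⇒ λ = E₂/(E₁h₂ − E₂h₁) = 5.38/(109.5 − 16.62) = 0.05795 per s.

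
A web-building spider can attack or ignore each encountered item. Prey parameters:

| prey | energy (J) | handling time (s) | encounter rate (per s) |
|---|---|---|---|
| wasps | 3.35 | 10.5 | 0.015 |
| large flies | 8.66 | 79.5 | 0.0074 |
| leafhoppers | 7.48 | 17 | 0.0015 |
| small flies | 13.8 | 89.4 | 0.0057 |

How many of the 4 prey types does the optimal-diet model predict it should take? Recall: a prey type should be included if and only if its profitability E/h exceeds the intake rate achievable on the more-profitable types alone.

E/h in descending order: leafhoppers 0.44, wasps 0.319, small flies 0.154, large flies 0.109 J/s. The optimal diet is the largest prefix of this list for which every included type satisfies E_i/h_i > R on the types above it.
Rate on top 1: 0.01094. wasps: 0.319 > 0.01094 → include.
Rate on top 2: 0.05196. small flies: 0.154 > 0.05196 → include.
Rate on top 3: 0.08279. large flies: 0.109 > 0.08279 → include.
Optimal diet: leafhoppers, wasps, small flies, large flies — 4 of 4 types.

4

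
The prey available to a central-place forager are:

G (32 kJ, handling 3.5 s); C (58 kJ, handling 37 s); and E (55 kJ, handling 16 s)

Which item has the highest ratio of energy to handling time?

In descending order of E/h:
G: 32/3.5 = 9.14 kJ/s
E: 55/16 = 3.44 kJ/s
C: 58/37 = 1.57 kJ/s

G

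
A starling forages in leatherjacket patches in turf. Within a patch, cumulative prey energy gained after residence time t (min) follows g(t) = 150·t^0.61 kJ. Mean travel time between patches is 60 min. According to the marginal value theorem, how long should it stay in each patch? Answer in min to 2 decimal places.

By the marginal value theorem, leave when the instantaneous gain rate g'(t) equals the habitat-wide average g(t)/(T + t).
g'(t) = 0.61·150·t^-0.39. Setting 0.61·150·t^-0.39 = 150·t^0.61/(60+t) gives 0.61(60+t) = t, so 0.39·t = 0.61×60.
t* = 0.61×60/0.39 = 93.85 min.

93.85 min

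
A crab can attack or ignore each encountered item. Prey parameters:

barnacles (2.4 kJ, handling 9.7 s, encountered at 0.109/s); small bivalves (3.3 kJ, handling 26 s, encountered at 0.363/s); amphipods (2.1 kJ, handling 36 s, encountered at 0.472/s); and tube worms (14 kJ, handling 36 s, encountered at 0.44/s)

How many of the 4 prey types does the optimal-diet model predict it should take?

1

Profitabilities (E/h, kJ/s): tube worms 0.389, barnacles 0.247, small bivalves 0.127, amphipods 0.0583. Add prey in this order while the next type's profitability exceeds the intake rate on those already taken.
Rate on top 1: 0.3658. barnacles: 0.247 < 0.3658 → exclude; stop.
Optimal diet: tube worms — 1 of 4 types.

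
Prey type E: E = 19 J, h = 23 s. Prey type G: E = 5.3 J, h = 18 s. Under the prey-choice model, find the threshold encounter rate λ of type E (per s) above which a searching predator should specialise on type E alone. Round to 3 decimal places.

0.024 per s

Drop type G once their profitability E₂/h₂ falls below the rate achievable on type E alone: E₂/h₂ = λE₁/(1 + λh₁).
Solve for λ: λE₁h₂ = E₂(1 + λh₁) → λ(E₁h₂ − E₂h₁) = E₂ → λ = E₂/(E₁h₂ − E₂h₁).
λ = 5.3/(19×18 − 5.3×23) = 5.3/220.1 = 0.02408 per s.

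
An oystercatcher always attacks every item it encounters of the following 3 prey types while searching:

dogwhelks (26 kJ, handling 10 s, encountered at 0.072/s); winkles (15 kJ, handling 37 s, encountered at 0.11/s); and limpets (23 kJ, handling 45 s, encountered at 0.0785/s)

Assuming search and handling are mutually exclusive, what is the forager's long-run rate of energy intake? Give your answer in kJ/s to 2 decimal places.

0.57 kJ/s

Energy encountered per unit search time: 0.072×26 + 0.11×15 + 0.0785×23 = 5.327 kJ/s.
Handling time per unit search time: 0.072×10 + 0.11×37 + 0.0785×45 = 8.322.
Rate = 5.327/(1 + 8.322) = 0.5715 kJ/s.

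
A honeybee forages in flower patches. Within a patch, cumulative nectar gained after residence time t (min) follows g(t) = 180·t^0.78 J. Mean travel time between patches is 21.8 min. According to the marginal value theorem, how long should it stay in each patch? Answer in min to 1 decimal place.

77.3 min

By the marginal value theorem, leave when the instantaneous gain rate g'(t) equals the habitat-wide average g(t)/(T + t).
g'(t) = 0.78·180·t^-0.22. Setting 0.78·180·t^-0.22 = 180·t^0.78/(21.8+t) gives 0.78(21.8+t) = t, so 0.22·t = 0.78×21.8.
t* = 0.78×21.8/0.22 = 77.29 min.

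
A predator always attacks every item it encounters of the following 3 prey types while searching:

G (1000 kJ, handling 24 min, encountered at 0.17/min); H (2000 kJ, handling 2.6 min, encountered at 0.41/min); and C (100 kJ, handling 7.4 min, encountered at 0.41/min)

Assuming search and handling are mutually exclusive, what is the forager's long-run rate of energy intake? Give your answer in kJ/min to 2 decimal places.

R = (0.17×1000 + 0.41×2000 + 0.41×100) / (1 + 0.17×24 + 0.41×2.6 + 0.41×7.4) = 1031/9.18 = 112.3 kJ/min.

112.31 kJ/min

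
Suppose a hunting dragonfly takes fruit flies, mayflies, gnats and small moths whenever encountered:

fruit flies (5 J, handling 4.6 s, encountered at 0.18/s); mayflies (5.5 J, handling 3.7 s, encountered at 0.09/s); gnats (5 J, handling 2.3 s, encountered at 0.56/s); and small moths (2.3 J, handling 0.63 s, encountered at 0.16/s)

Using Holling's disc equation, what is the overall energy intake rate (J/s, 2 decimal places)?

1.29 J/s

R = (0.18×5 + 0.09×5.5 + 0.56×5 + 0.16×2.3) / (1 + 0.18×4.6 + 0.09×3.7 + 0.56×2.3 + 0.16×0.63) = 4.563/3.55 = 1.285 J/s.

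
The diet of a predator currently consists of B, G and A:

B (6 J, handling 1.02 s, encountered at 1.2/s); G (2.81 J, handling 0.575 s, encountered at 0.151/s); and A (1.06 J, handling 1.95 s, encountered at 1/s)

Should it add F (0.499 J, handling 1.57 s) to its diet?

No

On B, G and A alone, R = ΣλE/(1+Σλh) = 8.684/4.261 = 2.038 J/s.
Profitability of F: 0.499/1.57 = 0.3178 J/s.
0.3178 < 2.038, so adding F would lower the average — exclude it.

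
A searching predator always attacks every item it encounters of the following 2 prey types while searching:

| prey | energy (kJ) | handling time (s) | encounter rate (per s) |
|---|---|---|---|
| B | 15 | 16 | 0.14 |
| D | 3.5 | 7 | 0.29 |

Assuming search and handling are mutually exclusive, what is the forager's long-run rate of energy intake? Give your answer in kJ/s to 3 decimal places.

0.591 kJ/s

R = Σλ_iE_i / (1 + Σλ_ih_i)
Numerator: 0.14×15 + 0.29×3.5 = 3.115
Denominator: 1 + 0.14×16 + 0.29×7 = 5.27
R = 3.115/5.27 = 0.5911 kJ/s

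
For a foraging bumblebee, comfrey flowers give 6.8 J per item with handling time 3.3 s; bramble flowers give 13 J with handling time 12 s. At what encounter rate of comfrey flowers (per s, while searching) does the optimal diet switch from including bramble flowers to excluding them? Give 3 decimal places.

Drop bramble flowers once their profitability E₂/h₂ falls below the rate achievable on comfrey flowers alone: E₂/h₂ = λE₁/(1 + λh₁).
Solve for λ: λE₁h₂ = E₂(1 + λh₁) → λ(E₁h₂ − E₂h₁) = E₂ → λ = E₂/(E₁h₂ − E₂h₁).
λ = 13/(6.8×12 − 13×3.3) = 13/38.7 = 0.3359 per s.

0.336 per s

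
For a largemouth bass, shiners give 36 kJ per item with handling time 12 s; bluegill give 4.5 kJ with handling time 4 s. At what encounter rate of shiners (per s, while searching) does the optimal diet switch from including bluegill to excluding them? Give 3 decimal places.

0.050 per s

At the threshold, the rate on shiners alone equals the profitability of bluegill: λ·36/(1 + λ·12) = 4.5/4 = 1.125.
Rearranging, λ(36 − 1.125×12) = 1.125, so λ = 1.125/22.5 = 0.05 per s.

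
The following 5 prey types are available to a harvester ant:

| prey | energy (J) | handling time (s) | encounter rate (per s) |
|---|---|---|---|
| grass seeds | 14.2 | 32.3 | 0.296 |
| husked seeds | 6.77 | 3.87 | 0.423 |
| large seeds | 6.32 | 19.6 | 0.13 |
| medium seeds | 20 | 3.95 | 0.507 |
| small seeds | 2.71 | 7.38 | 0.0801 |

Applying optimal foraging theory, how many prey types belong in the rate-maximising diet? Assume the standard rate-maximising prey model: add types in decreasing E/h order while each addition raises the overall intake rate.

1

Profitabilities (E/h, J/s): medium seeds 5.06, husked seeds 1.75, grass seeds 0.44, small seeds 0.367, large seeds 0.322. Add prey in this order while the next type's profitability exceeds the intake rate on those already taken.
Rate on top 1: 3.377. husked seeds: 1.75 < 3.377 → exclude; stop.
Optimal diet: medium seeds — 1 of 5 types.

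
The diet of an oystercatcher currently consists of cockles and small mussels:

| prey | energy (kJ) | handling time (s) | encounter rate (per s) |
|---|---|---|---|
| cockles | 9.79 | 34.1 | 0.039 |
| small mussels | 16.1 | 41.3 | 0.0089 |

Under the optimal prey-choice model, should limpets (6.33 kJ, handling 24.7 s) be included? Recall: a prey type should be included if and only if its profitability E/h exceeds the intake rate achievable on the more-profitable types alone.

Yes

Intake rate on the current diet: R = (0.039×9.79 + 0.0089×16.1) / (1 + 0.039×34.1 + 0.0089×41.3) = 0.5251/2.697 = 0.1947 kJ/s.
limpets: E/h = 6.33/24.7 = 0.2563 kJ/s.
0.2563 > 0.1947, so adding limpets raises the average — include it.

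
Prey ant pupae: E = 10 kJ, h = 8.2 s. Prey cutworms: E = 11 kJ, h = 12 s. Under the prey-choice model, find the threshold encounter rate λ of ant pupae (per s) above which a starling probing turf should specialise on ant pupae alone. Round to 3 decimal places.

0.369 per s

Drop cutworms once their profitability E₂/h₂ falls below the rate achievable on ant pupae alone: E₂/h₂ = λE₁/(1 + λh₁).
Solve for λ: λE₁h₂ = E₂(1 + λh₁) → λ(E₁h₂ − E₂h₁) = E₂ → λ = E₂/(E₁h₂ − E₂h₁).
λ = 11/(10×12 − 11×8.2) = 11/29.8 = 0.3691 per s.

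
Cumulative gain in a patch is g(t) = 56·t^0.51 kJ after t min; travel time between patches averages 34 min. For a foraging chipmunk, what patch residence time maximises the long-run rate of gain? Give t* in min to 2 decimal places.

35.39 min

Maximise g(t)/(T+t): set derivative to zero → g'(t)(T+t) = g(t).
g'(t) = 0.51·56·t^-0.49. Setting 0.51·56·t^-0.49 = 56·t^0.51/(34+t) gives 0.51(34+t) = t, so 0.49·t = 0.51×34.
t* = 0.51×34/0.49 = 35.39 min.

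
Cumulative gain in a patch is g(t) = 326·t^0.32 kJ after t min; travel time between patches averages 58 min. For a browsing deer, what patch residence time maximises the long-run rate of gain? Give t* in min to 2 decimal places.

27.29 min

Maximise g(t)/(T+t): set derivative to zero → g'(t)(T+t) = g(t).
g'(t) = 0.32·326·t^-0.68. Setting 0.32·326·t^-0.68 = 326·t^0.32/(58+t) gives 0.32(58+t) = t, so 0.68·t = 0.32×58.
t* = 0.32×58/0.68 = 27.29 min.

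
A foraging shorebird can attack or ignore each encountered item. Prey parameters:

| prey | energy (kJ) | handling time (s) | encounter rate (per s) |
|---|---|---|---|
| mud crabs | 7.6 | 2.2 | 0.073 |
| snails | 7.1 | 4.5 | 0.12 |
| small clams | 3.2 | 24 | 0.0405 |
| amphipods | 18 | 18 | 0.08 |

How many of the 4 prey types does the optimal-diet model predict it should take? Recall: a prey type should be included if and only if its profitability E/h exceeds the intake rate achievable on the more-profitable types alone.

3

E/h in descending order: mud crabs 3.45, snails 1.58, amphipods 1, small clams 0.133 kJ/s. The optimal diet is the largest prefix of this list for which every included type satisfies E_i/h_i > R on the types above it.
Rate on top 1: 0.478. snails: 1.58 > 0.478 → include.
Rate on top 2: 0.8272. amphipods: 1 > 0.8272 → include.
Rate on top 3: 0.9065. small clams: 0.133 < 0.9065 → exclude; stop.
Optimal diet: mud crabs, snails, amphipods — 3 of 4 types.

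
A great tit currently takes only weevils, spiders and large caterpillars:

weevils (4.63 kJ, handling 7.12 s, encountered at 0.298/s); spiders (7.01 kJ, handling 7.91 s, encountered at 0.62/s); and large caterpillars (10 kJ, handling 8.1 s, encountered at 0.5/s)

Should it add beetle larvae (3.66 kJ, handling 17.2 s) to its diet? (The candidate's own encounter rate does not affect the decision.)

Current rate: (0.298×4.63 + 0.62×7.01 + 0.5×10)/(1 + 0.298×7.12 + 0.62×7.91 + 0.5×8.1) = 0.8882 kJ/s.
Profitability of beetle larvae: 3.66/17.2 = 0.2128 kJ/s.
0.2128 < 0.8882, so adding beetle larvae would lower the average — exclude it.

No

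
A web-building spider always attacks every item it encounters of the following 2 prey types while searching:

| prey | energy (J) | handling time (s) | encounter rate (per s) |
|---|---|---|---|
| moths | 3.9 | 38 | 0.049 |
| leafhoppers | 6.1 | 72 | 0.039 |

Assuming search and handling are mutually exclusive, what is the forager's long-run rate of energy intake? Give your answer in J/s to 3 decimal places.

R = (0.049×3.9 + 0.039×6.1) / (1 + 0.049×38 + 0.039×72) = 0.429/5.67 = 0.07566 J/s.

0.076 J/s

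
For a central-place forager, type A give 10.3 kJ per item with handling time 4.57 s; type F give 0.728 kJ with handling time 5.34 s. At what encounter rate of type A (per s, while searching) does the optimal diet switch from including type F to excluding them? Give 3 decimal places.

The zero-one rule: include type F iff E₂/h₂ > λE₁/(1+λh₁). Equality gives the switch point.
λE₁h₂ = E₂ + λE₂h₁ ⇒ λ = E₂/(E₁h₂ − E₂h₁) = 0.728/(55 − 3.327) = 0.01409 per s.

0.014 per s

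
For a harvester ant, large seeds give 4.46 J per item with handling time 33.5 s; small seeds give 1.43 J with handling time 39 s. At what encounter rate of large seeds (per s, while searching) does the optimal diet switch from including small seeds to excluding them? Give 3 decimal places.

At the threshold, the rate on large seeds alone equals the profitability of small seeds: λ·4.46/(1 + λ·33.5) = 1.43/39 = 0.03667.
Rearranging, λ(4.46 − 0.03667×33.5) = 0.03667, so λ = 0.03667/3.232 = 0.01135 per s.

0.011 per s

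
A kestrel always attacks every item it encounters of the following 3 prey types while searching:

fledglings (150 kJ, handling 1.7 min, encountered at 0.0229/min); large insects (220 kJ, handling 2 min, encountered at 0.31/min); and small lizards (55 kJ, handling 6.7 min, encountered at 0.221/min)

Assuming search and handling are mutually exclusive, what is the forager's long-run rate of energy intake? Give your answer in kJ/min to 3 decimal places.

Energy encountered per unit search time: 0.0229×150 + 0.31×220 + 0.221×55 = 83.79 kJ/min.
Handling time per unit search time: 0.0229×1.7 + 0.31×2 + 0.221×6.7 = 2.14.
Rate = 83.79/(1 + 2.14) = 26.69 kJ/min.

26.688 kJ/min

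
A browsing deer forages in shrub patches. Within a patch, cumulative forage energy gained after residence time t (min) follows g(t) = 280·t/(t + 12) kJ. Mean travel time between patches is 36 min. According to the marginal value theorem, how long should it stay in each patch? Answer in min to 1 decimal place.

20.8 min

Maximise g(t)/(T+t): set derivative to zero → g'(t)(T+t) = g(t).
g'(t) = 280·12/(t + 12)². Setting 280·12/(t+12)² = 280t/[(t+12)(36+t)] gives 12(36+t) = t(t+12), so t² = 12×36 = 432.
t* = √432 = 20.78 min.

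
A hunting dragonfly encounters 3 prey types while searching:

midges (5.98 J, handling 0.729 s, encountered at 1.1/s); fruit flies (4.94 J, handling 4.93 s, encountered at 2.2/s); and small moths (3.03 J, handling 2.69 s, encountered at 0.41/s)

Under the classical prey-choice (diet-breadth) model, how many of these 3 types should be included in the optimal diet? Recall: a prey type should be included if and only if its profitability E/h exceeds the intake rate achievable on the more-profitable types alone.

Profitabilities (E/h, J/s): midges 8.2, small moths 1.13, fruit flies 1. Add prey in this order while the next type's profitability exceeds the intake rate on those already taken.
Rate on top 1: 3.651. small moths: 1.13 < 3.651 → exclude; stop.
Optimal diet: midges — 1 of 3 types.

1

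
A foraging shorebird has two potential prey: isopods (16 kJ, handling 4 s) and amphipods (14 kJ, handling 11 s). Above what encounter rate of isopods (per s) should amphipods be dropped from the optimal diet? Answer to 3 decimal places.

The zero-one rule: include amphipods iff E₂/h₂ > λE₁/(1+λh₁). Equality gives the switch point.
λE₁h₂ = E₂ + λE₂h₁ ⇒ λ = E₂/(E₁h₂ − E₂h₁) = 14/(176 − 56) = 0.1167 per s.

0.117 per s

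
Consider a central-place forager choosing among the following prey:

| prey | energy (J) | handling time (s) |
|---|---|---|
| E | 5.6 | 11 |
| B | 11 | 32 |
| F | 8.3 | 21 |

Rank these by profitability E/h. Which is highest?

E

In descending order of E/h:
E: 5.6/11 = 0.509 J/s
F: 8.3/21 = 0.395 J/s
B: 11/32 = 0.344 J/s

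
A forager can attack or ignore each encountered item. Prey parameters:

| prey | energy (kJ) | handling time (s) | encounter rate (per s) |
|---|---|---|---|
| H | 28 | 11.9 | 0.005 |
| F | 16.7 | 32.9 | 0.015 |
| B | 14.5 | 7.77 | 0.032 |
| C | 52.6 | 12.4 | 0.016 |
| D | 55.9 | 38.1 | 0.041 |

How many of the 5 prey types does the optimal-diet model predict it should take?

4

E/h in descending order: C 4.24, H 2.35, B 1.87, D 1.47, F 0.508 kJ/s. The optimal diet is the largest prefix of this list for which every included type satisfies E_i/h_i > R on the types above it.
Rate on top 1: 0.7023. H: 2.35 > 0.7023 → include.
Rate on top 2: 0.7803. B: 1.87 > 0.7803 → include.
Rate on top 3: 0.9595. D: 1.47 > 0.9595 → include.
Rate on top 4: 1.218. F: 0.508 < 1.218 → exclude; stop.
Optimal diet: C, H, B, D — 4 of 5 types.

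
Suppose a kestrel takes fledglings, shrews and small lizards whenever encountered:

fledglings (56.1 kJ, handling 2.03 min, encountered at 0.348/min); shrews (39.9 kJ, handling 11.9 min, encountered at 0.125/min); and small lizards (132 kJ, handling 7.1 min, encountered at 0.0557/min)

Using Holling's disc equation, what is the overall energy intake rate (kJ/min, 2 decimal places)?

R = Σλ_iE_i / (1 + Σλ_ih_i)
Numerator: 0.348×56.1 + 0.125×39.9 + 0.0557×132 = 31.86
Denominator: 1 + 0.348×2.03 + 0.125×11.9 + 0.0557×7.1 = 3.589
R = 31.86/3.589 = 8.877 kJ/min

8.88 kJ/min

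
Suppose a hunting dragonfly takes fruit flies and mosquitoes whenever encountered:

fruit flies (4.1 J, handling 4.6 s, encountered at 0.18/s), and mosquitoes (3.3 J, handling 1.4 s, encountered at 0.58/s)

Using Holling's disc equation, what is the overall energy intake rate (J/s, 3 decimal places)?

R = (0.18×4.1 + 0.58×3.3) / (1 + 0.18×4.6 + 0.58×1.4) = 2.652/2.64 = 1.005 J/s.

1.005 J/s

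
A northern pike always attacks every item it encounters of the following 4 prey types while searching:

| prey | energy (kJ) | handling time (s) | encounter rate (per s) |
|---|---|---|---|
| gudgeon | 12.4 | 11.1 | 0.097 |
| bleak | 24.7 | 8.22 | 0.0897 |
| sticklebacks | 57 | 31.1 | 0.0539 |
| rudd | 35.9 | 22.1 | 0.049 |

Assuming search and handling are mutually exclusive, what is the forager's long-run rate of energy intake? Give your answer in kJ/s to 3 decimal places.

Energy encountered per unit search time: 0.097×12.4 + 0.0897×24.7 + 0.0539×57 + 0.049×35.9 = 8.25 kJ/s.
Handling time per unit search time: 0.097×11.1 + 0.0897×8.22 + 0.0539×31.1 + 0.049×22.1 = 4.573.
Rate = 8.25/(1 + 4.573) = 1.48 kJ/s.

1.480 kJ/s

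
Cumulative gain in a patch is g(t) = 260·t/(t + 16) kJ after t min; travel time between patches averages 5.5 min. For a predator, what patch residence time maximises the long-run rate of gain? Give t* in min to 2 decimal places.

9.38 min

By the marginal value theorem, leave when the instantaneous gain rate g'(t) equals the habitat-wide average g(t)/(T + t).
g'(t) = 260·16/(t + 16)². Setting 260·16/(t+16)² = 260t/[(t+16)(5.5+t)] gives 16(5.5+t) = t(t+16), so t² = 16×5.5 = 88.
t* = √88 = 9.381 min.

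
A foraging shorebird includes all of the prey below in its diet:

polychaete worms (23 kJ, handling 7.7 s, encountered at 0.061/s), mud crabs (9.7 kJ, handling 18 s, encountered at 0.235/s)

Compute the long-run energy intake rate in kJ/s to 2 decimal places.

R = Σλ_iE_i / (1 + Σλ_ih_i)
Numerator: 0.061×23 + 0.235×9.7 = 3.682
Denominator: 1 + 0.061×7.7 + 0.235×18 = 5.7
R = 3.682/5.7 = 0.6461 kJ/s

0.65 kJ/s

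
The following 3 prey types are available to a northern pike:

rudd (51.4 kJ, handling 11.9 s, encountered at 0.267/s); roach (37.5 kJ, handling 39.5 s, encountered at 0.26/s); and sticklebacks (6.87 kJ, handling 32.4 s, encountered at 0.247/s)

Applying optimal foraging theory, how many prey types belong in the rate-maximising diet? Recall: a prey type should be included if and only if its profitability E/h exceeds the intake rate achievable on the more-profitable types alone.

1

Profitabilities (E/h, kJ/s): rudd 4.32, roach 0.949, sticklebacks 0.212. Add prey in this order while the next type's profitability exceeds the intake rate on those already taken.
Rate on top 1: 3.285. roach: 0.949 < 3.285 → exclude; stop.
Optimal diet: rudd — 1 of 3 types.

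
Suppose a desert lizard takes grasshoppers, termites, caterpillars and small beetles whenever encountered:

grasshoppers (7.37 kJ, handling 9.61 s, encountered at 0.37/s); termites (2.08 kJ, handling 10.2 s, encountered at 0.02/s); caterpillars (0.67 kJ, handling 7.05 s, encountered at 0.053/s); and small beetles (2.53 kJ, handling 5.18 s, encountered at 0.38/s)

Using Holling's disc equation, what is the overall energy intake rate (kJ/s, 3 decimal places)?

R = (0.37×7.37 + 0.02×2.08 + 0.053×0.67 + 0.38×2.53) / (1 + 0.37×9.61 + 0.02×10.2 + 0.053×7.05 + 0.38×5.18) = 3.765/7.102 = 0.5302 kJ/s.

0.530 kJ/s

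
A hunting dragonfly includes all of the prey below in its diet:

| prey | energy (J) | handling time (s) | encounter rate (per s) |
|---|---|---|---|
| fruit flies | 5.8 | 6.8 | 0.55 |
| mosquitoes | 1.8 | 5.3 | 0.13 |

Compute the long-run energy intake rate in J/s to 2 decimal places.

Energy encountered per unit search time: 0.55×5.8 + 0.13×1.8 = 3.424 J/s.
Handling time per unit search time: 0.55×6.8 + 0.13×5.3 = 4.429.
Rate = 3.424/(1 + 4.429) = 0.6307 J/s.

0.63 J/s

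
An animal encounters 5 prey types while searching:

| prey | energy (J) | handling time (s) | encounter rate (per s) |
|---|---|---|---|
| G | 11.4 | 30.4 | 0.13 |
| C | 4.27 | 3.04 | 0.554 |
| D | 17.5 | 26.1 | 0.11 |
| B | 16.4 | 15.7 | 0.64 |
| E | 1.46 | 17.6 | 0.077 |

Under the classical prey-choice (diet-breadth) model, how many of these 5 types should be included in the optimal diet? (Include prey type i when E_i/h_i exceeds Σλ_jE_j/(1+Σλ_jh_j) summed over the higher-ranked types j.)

2

Profitabilities (E/h, J/s): C 1.4, B 1.04, D 0.67, G 0.375, E 0.083. Add prey in this order while the next type's profitability exceeds the intake rate on those already taken.
Rate on top 1: 0.8813. B: 1.04 > 0.8813 → include.
Rate on top 2: 1.01. D: 0.67 < 1.01 → exclude; stop.
Optimal diet: C, B — 2 of 5 types.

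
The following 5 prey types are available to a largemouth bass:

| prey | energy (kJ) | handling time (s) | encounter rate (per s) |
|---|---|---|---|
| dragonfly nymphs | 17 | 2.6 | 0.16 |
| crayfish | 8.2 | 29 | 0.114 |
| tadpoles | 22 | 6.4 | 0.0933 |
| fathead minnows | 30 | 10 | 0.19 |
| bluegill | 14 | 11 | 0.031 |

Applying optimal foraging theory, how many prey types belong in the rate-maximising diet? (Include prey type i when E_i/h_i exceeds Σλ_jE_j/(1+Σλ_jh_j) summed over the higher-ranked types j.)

3

Rank by E/h (kJ/s): dragonfly nymphs 6.54, tadpoles 3.44, fathead minnows 3, bluegill 1.27, crayfish 0.283. Include each in turn until the next type's E/h falls below the running intake rate.
Rate on top 1: 1.921. tadpoles: 3.44 > 1.921 → include.
Rate on top 2: 2.371. fathead minnows: 3 > 2.371 → include.
Rate on top 3: 2.676. bluegill: 1.27 < 2.676 → exclude; stop.
Optimal diet: dragonfly nymphs, tadpoles, fathead minnows — 3 of 5 types.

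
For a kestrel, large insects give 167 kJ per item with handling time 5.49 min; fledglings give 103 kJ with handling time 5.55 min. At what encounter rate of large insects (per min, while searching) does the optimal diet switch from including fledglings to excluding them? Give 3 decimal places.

At the threshold, the rate on large insects alone equals the profitability of fledglings: λ·167/(1 + λ·5.49) = 103/5.55 = 18.56.
Rearranging, λ(167 − 18.56×5.49) = 18.56, so λ = 18.56/65.11 = 0.285 per min.

0.285 per min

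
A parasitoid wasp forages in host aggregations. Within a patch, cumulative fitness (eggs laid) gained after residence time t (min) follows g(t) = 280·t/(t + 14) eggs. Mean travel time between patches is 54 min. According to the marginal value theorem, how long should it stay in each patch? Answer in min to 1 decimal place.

27.5 min

Optimal t* satisfies g'(t*) = g(t*)/(T + t*).
g'(t) = 280·14/(t + 14)². Setting 280·14/(t+14)² = 280t/[(t+14)(54+t)] gives 14(54+t) = t(t+14), so t² = 14×54 = 756.
t* = √756 = 27.5 min.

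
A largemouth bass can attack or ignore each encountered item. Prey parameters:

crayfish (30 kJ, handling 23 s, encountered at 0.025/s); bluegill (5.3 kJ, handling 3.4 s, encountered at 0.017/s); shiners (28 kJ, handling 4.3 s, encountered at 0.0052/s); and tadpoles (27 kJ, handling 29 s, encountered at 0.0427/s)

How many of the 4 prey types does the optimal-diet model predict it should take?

4

Profitabilities (E/h, kJ/s): shiners 6.51, bluegill 1.56, crayfish 1.3, tadpoles 0.931. Add prey in this order while the next type's profitability exceeds the intake rate on those already taken.
Rate on top 1: 0.1424. bluegill: 1.56 > 0.1424 → include.
Rate on top 2: 0.2182. crayfish: 1.3 > 0.2182 → include.
Rate on top 3: 0.5955. tadpoles: 0.931 > 0.5955 → include.
Optimal diet: shiners, bluegill, crayfish, tadpoles — 4 of 4 types.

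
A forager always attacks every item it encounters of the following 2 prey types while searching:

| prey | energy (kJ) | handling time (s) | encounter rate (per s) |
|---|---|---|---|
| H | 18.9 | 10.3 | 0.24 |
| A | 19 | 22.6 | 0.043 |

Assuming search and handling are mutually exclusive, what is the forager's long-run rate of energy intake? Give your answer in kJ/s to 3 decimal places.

R = Σλ_iE_i / (1 + Σλ_ih_i)
Numerator: 0.24×18.9 + 0.043×19 = 5.353
Denominator: 1 + 0.24×10.3 + 0.043×22.6 = 4.444
R = 5.353/4.444 = 1.205 kJ/s

1.205 kJ/s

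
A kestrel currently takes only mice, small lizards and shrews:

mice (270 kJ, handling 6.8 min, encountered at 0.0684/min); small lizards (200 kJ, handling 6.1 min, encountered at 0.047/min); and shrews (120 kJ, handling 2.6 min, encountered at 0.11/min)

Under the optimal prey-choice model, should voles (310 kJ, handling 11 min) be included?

Yes

Current rate: (0.0684×270 + 0.047×200 + 0.11×120)/(1 + 0.0684×6.8 + 0.047×6.1 + 0.11×2.6) = 20.15 kJ/min.
Profitability of voles: 310/11 = 28.18 kJ/min.
28.18 > 20.15, so adding voles raises the average — include it.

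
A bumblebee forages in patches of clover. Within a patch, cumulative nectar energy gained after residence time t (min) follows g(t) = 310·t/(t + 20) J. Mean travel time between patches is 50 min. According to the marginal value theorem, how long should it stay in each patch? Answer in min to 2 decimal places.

By the marginal value theorem, leave when the instantaneous gain rate g'(t) equals the habitat-wide average g(t)/(T + t).
g'(t) = 310·20/(t + 20)². Setting 310·20/(t+20)² = 310t/[(t+20)(50+t)] gives 20(50+t) = t(t+20), so t² = 20×50 = 1000.
t* = √1000 = 31.62 min.

31.62 min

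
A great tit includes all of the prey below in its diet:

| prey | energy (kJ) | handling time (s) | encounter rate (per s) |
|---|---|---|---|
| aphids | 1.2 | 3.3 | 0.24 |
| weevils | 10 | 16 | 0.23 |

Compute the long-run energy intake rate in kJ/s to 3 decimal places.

0.473 kJ/s

Energy encountered per unit search time: 0.24×1.2 + 0.23×10 = 2.588 kJ/s.
Handling time per unit search time: 0.24×3.3 + 0.23×16 = 4.472.
Rate = 2.588/(1 + 4.472) = 0.473 kJ/s.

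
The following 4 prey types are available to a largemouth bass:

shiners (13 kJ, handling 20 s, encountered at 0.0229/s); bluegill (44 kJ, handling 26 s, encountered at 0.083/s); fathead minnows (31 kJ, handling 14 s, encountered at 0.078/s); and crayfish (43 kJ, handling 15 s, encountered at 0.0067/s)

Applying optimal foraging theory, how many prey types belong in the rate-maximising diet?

3

Rank by E/h (kJ/s): crayfish 2.87, fathead minnows 2.21, bluegill 1.69, shiners 0.65. Include each in turn until the next type's E/h falls below the running intake rate.
Rate on top 1: 0.2618. fathead minnows: 2.21 > 0.2618 → include.
Rate on top 2: 1.234. bluegill: 1.69 > 1.234 → include.
Rate on top 3: 1.461. shiners: 0.65 < 1.461 → exclude; stop.
Optimal diet: crayfish, fathead minnows, bluegill — 3 of 4 types.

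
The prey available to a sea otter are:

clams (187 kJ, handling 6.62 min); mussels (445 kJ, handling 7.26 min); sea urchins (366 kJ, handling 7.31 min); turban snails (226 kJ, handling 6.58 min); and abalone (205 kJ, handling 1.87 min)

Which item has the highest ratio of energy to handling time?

abalone

In descending order of E/h:
abalone: 205/1.87 = 110 kJ/min
mussels: 445/7.26 = 61.3 kJ/min
sea urchins: 366/7.31 = 50.1 kJ/min
turban snails: 226/6.58 = 34.3 kJ/min
clams: 187/6.62 = 28.2 kJ/min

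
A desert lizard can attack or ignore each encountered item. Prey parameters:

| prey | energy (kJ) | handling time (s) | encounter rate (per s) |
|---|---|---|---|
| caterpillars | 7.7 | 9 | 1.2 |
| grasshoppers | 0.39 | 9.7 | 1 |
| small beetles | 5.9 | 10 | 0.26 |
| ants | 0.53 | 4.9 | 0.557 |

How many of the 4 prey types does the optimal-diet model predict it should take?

1

Rank by E/h (kJ/s): caterpillars 0.856, small beetles 0.59, ants 0.108, grasshoppers 0.0402. Include each in turn until the next type's E/h falls below the running intake rate.
Rate on top 1: 0.7831. small beetles: 0.59 < 0.7831 → exclude; stop.
Optimal diet: caterpillars — 1 of 4 types.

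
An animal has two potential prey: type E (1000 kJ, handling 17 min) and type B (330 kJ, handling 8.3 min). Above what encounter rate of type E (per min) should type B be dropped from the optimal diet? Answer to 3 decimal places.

Drop type B once their profitability E₂/h₂ falls below the rate achievable on type E alone: E₂/h₂ = λE₁/(1 + λh₁).
Solve for λ: λE₁h₂ = E₂(1 + λh₁) → λ(E₁h₂ − E₂h₁) = E₂ → λ = E₂/(E₁h₂ − E₂h₁).
λ = 330/(1000×8.3 − 330×17) = 330/2690 = 0.1227 per min.

0.123 per min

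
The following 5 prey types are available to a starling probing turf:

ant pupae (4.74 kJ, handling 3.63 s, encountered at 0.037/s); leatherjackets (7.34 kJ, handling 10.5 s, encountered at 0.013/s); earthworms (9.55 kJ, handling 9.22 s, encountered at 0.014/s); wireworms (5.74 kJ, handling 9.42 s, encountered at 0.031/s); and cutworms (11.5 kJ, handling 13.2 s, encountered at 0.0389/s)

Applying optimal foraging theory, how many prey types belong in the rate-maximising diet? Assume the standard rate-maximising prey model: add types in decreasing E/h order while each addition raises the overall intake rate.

5

Rank by E/h (kJ/s): ant pupae 1.31, earthworms 1.04, cutworms 0.871, leatherjackets 0.699, wireworms 0.609. Include each in turn until the next type's E/h falls below the running intake rate.
Rate on top 1: 0.1546. earthworms: 1.04 > 0.1546 → include.
Rate on top 2: 0.2446. cutworms: 0.871 > 0.2446 → include.
Rate on top 3: 0.4257. leatherjackets: 0.699 > 0.4257 → include.
Rate on top 4: 0.4452. wireworms: 0.609 > 0.4452 → include.
Optimal diet: ant pupae, earthworms, cutworms, leatherjackets, wireworms — 5 of 5 types.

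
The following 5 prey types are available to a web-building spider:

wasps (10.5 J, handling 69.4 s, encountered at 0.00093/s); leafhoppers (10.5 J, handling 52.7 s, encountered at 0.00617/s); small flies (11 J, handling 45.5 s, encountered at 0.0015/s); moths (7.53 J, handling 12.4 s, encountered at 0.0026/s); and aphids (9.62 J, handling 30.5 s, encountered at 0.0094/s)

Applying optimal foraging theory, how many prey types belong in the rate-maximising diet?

Profitabilities (E/h, J/s): moths 0.607, aphids 0.315, small flies 0.242, leafhoppers 0.199, wasps 0.151. Add prey in this order while the next type's profitability exceeds the intake rate on those already taken.
Rate on top 1: 0.01897. aphids: 0.315 > 0.01897 → include.
Rate on top 2: 0.0834. small flies: 0.242 > 0.0834 → include.
Rate on top 3: 0.0912. leafhoppers: 0.199 > 0.0912 → include.
Rate on top 4: 0.1117. wasps: 0.151 > 0.1117 → include.
Optimal diet: moths, aphids, small flies, leafhoppers, wasps — 5 of 5 types.

5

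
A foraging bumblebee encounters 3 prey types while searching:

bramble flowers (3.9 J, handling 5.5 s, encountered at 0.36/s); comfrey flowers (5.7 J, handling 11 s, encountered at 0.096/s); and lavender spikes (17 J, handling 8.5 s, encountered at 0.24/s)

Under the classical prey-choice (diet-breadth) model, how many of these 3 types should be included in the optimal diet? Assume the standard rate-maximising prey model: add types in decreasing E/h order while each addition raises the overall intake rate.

1

Rank by E/h (J/s): lavender spikes 2, bramble flowers 0.709, comfrey flowers 0.518. Include each in turn until the next type's E/h falls below the running intake rate.
Rate on top 1: 1.342. bramble flowers: 0.709 < 1.342 → exclude; stop.
Optimal diet: lavender spikes — 1 of 3 types.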